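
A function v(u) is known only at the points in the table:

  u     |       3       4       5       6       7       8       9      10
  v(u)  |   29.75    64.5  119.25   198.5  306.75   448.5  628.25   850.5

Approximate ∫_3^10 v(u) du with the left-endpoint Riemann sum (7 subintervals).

1795.5

Δu = 1.
Sum = 1·[29.75 + 64.5 + 119.25 + 198.5 + 306.75 + 448.5 + 628.25] = 1795.5.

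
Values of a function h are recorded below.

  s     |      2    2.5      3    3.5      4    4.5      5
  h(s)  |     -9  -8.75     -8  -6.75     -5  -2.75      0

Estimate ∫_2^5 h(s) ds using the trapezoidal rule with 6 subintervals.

Δs = 0.5.
T_6 = (0.5/2)·[(-9) + 2·(-8.75) + 2·(-8) + 2·(-6.75) + 2·(-5) + 2·(-2.75) + 0] = -17.875.

-17.875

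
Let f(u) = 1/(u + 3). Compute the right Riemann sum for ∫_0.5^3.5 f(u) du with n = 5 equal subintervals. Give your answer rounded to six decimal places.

0.581211

Δu = (3.5 − 0.5)/5 = 0.6.
Right endpoints: 1.1, 1.7, 2.3, 2.9, 3.5.
f(1.1) = 10/41, f(1.7) = 10/47, f(2.3) = 10/53, f(2.9) = 10/59, f(3.5) = 2/13.
Sum = Δu · [f(1.1) + f(1.7) + f(2.3) + f(2.9) + f(3.5)].
Sum ≈ 0.581211.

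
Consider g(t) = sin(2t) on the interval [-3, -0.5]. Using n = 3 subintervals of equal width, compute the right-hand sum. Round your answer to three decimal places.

Δt = (-0.5 − (-3))/3 = 5/6.
Right endpoints: -13/6, -4/3, -0.5.
g(-13/6) ≈ 0.929, g(-4/3) ≈ -0.457, g(-0.5) ≈ -0.841.
Sum = Δt · [g(-13/6) + g(-4/3) + g(-0.5)].
Sum ≈ -0.308.

-0.308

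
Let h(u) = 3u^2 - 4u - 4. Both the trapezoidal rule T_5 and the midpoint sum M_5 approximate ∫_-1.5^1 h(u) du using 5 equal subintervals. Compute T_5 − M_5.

0.46875

T_5 = -2.8125.
M_5 = -3.28125.
T_5 − M_5 = 0.46875.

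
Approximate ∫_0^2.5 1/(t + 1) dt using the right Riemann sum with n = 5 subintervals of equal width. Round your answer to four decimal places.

Δt = (2.5 − 0)/5 = 0.5.
Right endpoints: 0.5, 1, 1.5, 2, 2.5.
f(0.5) = 2/3, f(1) = 0.5, f(1.5) = 0.4, f(2) = 1/3, f(2.5) = 2/7.
Sum = Δt · [f(0.5) + f(1) + f(1.5) + f(2) + f(2.5)].
Sum ≈ 1.0929.

1.0929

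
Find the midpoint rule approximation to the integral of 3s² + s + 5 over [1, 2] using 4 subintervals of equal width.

Δs = (2 − 1)/4 = 0.25.
Midpoints: 1.125, 1.375, 1.625, 1.875.
f(1.125) = 9.921875, f(1.375) = 12.046875, f(1.625) = 14.546875, f(1.875) = 17.421875.
Sum = Δs · [f(1.125) + f(1.375) + f(1.625) + f(1.875)].
Sum = 13.484375.

13.484375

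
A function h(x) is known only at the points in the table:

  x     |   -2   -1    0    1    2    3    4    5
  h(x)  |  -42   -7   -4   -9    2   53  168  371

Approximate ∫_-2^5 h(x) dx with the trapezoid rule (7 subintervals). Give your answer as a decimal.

367.5

Δx = 1.
T_7 = (1/2)·[(-42) + 2·(-7) + 2·(-4) + 2·(-9) + 2·2 + 2·53 + 2·168 + 371] = 367.5.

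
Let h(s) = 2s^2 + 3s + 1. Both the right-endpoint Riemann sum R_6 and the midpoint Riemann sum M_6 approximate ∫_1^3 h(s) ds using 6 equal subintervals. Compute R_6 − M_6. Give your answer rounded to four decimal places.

R_6 ≈ 35.074074.
M_6 ≈ 31.296296.
R_6 − M_6 ≈ 3.7778.

3.7778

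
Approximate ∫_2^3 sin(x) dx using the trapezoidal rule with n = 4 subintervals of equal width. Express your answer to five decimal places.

Δx = (3 − 2)/4 = 0.25.
f(2) ≈ 0.90930, f(2.25) ≈ 0.77807, f(2.5) ≈ 0.59847, f(2.75) ≈ 0.38166, f(3) ≈ 0.14112.
T_4 = (Δx/2)·[f(x_0) + 2f(x_1) + 2f(x_2) + 2f(x_3) + f(x_4)].
Sum ≈ 0.57085.

0.57085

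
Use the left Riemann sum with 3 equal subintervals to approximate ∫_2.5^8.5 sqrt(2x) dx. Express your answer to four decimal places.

Δx = (8.5 − 2.5)/3 = 2.
Left endpoints: 2.5, 4.5, 6.5.
f(2.5) ≈ 2.2361, f(4.5) ≈ 3.0000, f(6.5) ≈ 3.6056.
Sum = Δx · [f(2.5) + f(4.5) + f(6.5)].
Sum ≈ 17.6832.

17.6832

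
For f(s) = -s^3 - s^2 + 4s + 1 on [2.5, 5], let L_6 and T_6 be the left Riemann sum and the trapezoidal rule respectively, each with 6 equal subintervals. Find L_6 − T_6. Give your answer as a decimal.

24.609375

L_6 ≈ -119.2194734.
T_6 ≈ -143.8288484.
L_6 − T_6 = 24.609375.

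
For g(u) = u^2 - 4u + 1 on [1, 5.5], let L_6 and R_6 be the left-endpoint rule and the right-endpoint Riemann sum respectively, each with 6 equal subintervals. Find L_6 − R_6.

-8.4375

L_6 = -2.671875.
R_6 = 5.765625.
L_6 − R_6 = -8.4375.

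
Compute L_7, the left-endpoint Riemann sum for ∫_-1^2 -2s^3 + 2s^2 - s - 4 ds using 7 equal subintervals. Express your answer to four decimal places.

Δs = (2 − (-1))/7 = 3/7.
Left endpoints: -1, -4/7, -1/7, 2/7, 5/7, 8/7, 11/7.
f(-1) = 1, f(-4/7) = -824/343, f(-1/7) = -1307/343, f(2/7) = -1430/343, f(5/7) = -1517/343, f(8/7) = -1892/343, f(11/7) = -2879/343.
Sum = Δs · [f(-1) + f(-4/7) + f(-1/7) + ...].
Sum ≈ -11.8776.

-11.8776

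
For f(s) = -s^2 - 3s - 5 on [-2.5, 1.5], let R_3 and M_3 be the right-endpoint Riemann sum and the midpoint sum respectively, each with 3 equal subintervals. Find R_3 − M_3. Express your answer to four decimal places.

-7.1111

R_3 ≈ -26.851852.
M_3 ≈ -19.740741.
R_3 − M_3 ≈ -7.1111.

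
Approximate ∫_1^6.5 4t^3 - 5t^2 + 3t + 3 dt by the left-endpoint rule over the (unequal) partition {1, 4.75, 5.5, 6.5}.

Subinterval widths: 3.75, 0.75, 1.
Left endpoints: 1, 4.75, 5.5.
f(1) = 5, f(4.75) = 333.125, f(5.5) = 533.75.
Sum = Σ Δt_i · f(t_i).
Sum = 802.34375.

802.34375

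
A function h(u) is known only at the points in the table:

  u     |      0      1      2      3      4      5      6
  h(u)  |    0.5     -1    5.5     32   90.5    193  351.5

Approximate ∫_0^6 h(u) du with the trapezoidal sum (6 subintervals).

496

Δu = 1.
T_6 = (1/2)·[0.5 + 2·(-1) + 2·5.5 + 2·32 + 2·90.5 + 2·193 + 351.5] = 496.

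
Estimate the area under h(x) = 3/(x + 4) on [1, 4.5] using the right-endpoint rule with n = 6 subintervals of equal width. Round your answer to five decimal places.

Δx = (4.5 − 1)/6 = 7/12.
Right endpoints: 19/12, 13/6, 2.75, 10/3, 47/12, 4.5.
h(19/12) = 36/67, h(13/6) = 18/37, h(2.75) = 4/9, h(10/3) = 9/22, h(47/12) = 36/95, h(4.5) = 6/17.
Sum = Δx · [h(19/12) + h(13/6) + h(2.75) + ...].
Sum ≈ 1.52205.

1.52205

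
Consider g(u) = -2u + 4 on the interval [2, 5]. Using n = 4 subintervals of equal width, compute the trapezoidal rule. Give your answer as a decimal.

Δu = (5 − 2)/4 = 0.75.
g(2) = 0, g(2.75) = -1.5, g(3.5) = -3, g(4.25) = -4.5, g(5) = -6.
T_4 = (Δu/2)·[g(u_0) + 2g(u_1) + 2g(u_2) + 2g(u_3) + g(u_4)].
Sum = -9.

-9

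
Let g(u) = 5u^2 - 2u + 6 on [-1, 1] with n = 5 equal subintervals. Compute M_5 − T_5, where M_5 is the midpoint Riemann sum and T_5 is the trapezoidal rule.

M_5 = 15.2.
T_5 = 15.6.
M_5 − T_5 = -0.4.

-0.4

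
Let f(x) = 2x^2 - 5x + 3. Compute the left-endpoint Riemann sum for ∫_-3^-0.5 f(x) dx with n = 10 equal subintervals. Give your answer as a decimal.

51.09375

Δx = (-0.5 − (-3))/10 = 0.25.
Left endpoints: -3, -2.75, -2.5, -2.25, -2, -1.75, -1.5, -1.25, -1, -0.75.
f(-3) = 36, f(-2.75) = 31.875, f(-2.5) = 28, f(-2.25) = 24.375, f(-2) = 21, f(-1.75) = 17.875, f(-1.5) = 15, f(-1.25) = 12.375, f(-1) = 10, f(-0.75) = 7.875.
Sum = Δx · [f(-3) + f(-2.75) + f(-2.5) + ...].
Sum = 51.09375.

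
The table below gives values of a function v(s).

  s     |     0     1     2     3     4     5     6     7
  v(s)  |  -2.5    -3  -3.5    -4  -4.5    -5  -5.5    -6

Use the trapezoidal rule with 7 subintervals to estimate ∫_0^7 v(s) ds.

Δs = 1.
T_7 = (1/2)·[(-2.5) + 2·(-3) + 2·(-3.5) + 2·(-4) + 2·(-4.5) + 2·(-5) + 2·(-5.5) + (-6)] = -29.75.

-29.75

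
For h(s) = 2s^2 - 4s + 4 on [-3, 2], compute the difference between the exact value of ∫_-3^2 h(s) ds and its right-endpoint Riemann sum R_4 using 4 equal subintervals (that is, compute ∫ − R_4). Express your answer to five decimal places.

Exact integral: ∫_-3^2 h(s) ds ≈ 53.3333333.
R_4 = 37.1875.
Error ≈ 53.3333333 − 37.1875 ≈ 16.14583.

16.14583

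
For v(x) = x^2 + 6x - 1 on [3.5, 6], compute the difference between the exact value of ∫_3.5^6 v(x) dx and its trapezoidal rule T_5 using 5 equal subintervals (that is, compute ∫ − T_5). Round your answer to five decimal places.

Exact integral: ∫_3.5^6 v(x) dx ≈ 126.4583333.
T_5 = 126.5625.
Error ≈ 126.4583333 − 126.5625 ≈ -0.10417.

-0.10417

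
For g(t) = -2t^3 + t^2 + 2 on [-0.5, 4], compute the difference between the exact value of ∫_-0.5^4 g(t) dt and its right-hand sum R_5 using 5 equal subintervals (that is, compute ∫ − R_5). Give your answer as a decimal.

Exact integral: ∫_-0.5^4 g(t) dt = -97.59375.
R_5 = -153.99.
Error = -97.59375 − (-153.99) = 56.39625.

56.39625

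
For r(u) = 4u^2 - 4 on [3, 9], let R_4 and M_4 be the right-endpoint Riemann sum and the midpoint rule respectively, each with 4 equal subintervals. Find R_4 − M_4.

229.5

R_4 = 1137.
M_4 = 907.5.
R_4 − M_4 = 229.5.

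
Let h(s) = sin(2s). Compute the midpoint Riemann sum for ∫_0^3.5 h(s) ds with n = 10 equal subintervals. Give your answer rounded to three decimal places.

0.126

Δs = (3.5 − 0)/10 = 0.35.
Midpoints: 0.175, 0.525, 0.875, 1.225, 1.575, 1.925, 2.275, 2.625, 2.975, 3.325.
h(0.175) ≈ 0.343, h(0.525) ≈ 0.867, h(0.875) ≈ 0.984, h(1.225) ≈ 0.638, h(1.575) ≈ -0.008, h(1.925) ≈ -0.651, h(2.275) ≈ -0.987, h(2.625) ≈ -0.859, h(2.975) ≈ -0.327, h(3.325) ≈ 0.359.
Sum = Δs · [h(0.175) + h(0.525) + h(0.875) + ...].
Sum ≈ 0.126.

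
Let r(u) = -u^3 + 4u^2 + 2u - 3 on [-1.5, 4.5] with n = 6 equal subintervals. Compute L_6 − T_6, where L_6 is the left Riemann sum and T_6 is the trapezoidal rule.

5.25

L_6 = 29.5.
T_6 = 24.25.
L_6 − T_6 = 5.25.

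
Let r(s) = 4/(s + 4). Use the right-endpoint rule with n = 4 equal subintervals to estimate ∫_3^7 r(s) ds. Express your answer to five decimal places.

1.70808

Δs = (7 − 3)/4 = 1.
Right endpoints: 4, 5, 6, 7.
r(4) = 0.5, r(5) = 4/9, r(6) = 0.4, r(7) = 4/11.
Sum = Δs · [r(4) + r(5) + r(6) + r(7)].
Sum ≈ 1.70808.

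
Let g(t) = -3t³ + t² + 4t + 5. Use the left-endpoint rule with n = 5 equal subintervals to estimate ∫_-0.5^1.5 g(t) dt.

Δt = (1.5 − (-0.5))/5 = 0.4.
Left endpoints: -0.5, -0.1, 0.3, 0.7, 1.1.
g(-0.5) = 3.625, g(-0.1) = 4.613, g(0.3) = 6.209, g(0.7) = 7.261, g(1.1) = 6.617.
Sum = Δt · [g(-0.5) + g(-0.1) + g(0.3) + g(0.7) + g(1.1)].
Sum = 11.33.

11.33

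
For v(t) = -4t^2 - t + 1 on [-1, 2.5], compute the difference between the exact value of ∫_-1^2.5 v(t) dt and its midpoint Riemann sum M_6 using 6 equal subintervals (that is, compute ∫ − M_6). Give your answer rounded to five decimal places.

Exact integral: ∫_-1^2.5 v(t) dt ≈ -21.2916667.
M_6 ≈ -20.8946759.
Error ≈ -21.2916667 − (-20.8946759) ≈ -0.39699.

-0.39699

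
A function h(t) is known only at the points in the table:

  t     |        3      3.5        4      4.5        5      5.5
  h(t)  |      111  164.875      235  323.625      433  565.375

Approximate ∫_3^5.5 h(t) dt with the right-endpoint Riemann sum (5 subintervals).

860.9375

Δt = 0.5.
Sum = 0.5·[164.875 + 235 + 323.625 + 433 + 565.375] = 860.9375.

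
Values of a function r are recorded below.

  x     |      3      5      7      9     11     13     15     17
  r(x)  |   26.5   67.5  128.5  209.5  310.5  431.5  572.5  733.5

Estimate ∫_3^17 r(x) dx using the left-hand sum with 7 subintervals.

3493

Δx = 2.
Sum = 2·[26.5 + 67.5 + 128.5 + 209.5 + 310.5 + 431.5 + 572.5] = 3493.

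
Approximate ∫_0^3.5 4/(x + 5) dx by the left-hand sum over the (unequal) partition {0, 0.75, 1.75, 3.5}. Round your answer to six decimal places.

Subinterval widths: 0.75, 1, 1.75.
Left endpoints: 0, 0.75, 1.75.
f(0) = 0.8, f(0.75) = 16/23, f(1.75) = 16/27.
Sum = Σ Δx_i · f(x_i).
Sum ≈ 2.332689.

2.332689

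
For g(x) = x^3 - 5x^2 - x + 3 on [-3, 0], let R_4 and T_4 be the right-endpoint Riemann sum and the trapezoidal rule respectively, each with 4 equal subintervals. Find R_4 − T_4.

R_4 = -28.546875.
T_4 = -54.421875.
R_4 − T_4 = 25.875.

25.875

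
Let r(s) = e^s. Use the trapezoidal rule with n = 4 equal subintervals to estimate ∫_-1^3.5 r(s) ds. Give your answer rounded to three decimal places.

Δs = (3.5 − (-1))/4 = 1.125.
r(-1) ≈ 0.368, r(0.125) ≈ 1.133, r(1.25) ≈ 3.490, r(2.375) ≈ 10.751, r(3.5) ≈ 33.115.
T_4 = (Δs/2)·[r(s_0) + 2r(s_1) + 2r(s_2) + 2r(s_3) + r(s_4)].
Sum ≈ 36.131.

36.131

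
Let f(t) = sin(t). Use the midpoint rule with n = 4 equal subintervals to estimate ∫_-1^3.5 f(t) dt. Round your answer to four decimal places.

Δt = (3.5 − (-1))/4 = 1.125.
Midpoints: -0.4375, 0.6875, 1.8125, 2.9375.
f(-0.4375) ≈ -0.4237, f(0.6875) ≈ 0.6346, f(1.8125) ≈ 0.9709, f(2.9375) ≈ 0.2027.
Sum = Δt · [f(-0.4375) + f(0.6875) + f(1.8125) + f(2.9375)].
Sum ≈ 1.5576.

1.5576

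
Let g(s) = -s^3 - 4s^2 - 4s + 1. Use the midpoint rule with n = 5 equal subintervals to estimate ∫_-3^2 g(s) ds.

-14.375

Δs = (2 − (-3))/5 = 1.
Midpoints: -2.5, -1.5, -0.5, 0.5, 1.5.
g(-2.5) = 1.625, g(-1.5) = 1.375, g(-0.5) = 2.125, g(0.5) = -2.125, g(1.5) = -17.375.
Sum = Δs · [g(-2.5) + g(-1.5) + g(-0.5) + g(0.5) + g(1.5)].
Sum = -14.375.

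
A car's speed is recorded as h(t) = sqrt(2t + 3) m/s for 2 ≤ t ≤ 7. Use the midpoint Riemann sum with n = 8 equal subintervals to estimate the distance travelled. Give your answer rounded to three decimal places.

Δt = (7 − 2)/8 = 0.625.
Midpoints: 2.3125, 2.9375, 3.5625, 4.1875, 4.8125, 5.4375, 6.0625, 6.6875.
h(2.3125) ≈ 2.761, h(2.9375) ≈ 2.979, h(3.5625) ≈ 3.182, h(4.1875) ≈ 3.373, h(4.8125) ≈ 3.553, h(5.4375) ≈ 3.725, h(6.0625) ≈ 3.889, h(6.6875) ≈ 4.047.
Sum = Δt · [h(2.3125) + h(2.9375) + h(3.5625) + ...].
Sum ≈ 17.193.

17.193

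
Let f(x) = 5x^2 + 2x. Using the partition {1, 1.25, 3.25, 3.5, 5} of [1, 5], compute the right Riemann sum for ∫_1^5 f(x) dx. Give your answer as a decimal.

Subinterval widths: 0.25, 2, 0.25, 1.5.
Right endpoints: 1.25, 3.25, 3.5, 5.
f(1.25) = 10.3125, f(3.25) = 59.3125, f(3.5) = 68.25, f(5) = 135.
Sum = Σ Δx_i · f(x_i).
Sum = 340.765625.

340.765625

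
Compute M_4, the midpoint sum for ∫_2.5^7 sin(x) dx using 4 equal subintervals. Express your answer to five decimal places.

-1.64018

Δx = (7 − 2.5)/4 = 1.125.
Midpoints: 3.0625, 4.1875, 5.3125, 6.4375.
f(3.0625) ≈ 0.07901, f(4.1875) ≈ -0.86538, f(5.3125) ≈ -0.82527, f(6.4375) ≈ 0.15370.
Sum = Δx · [f(3.0625) + f(4.1875) + f(5.3125) + f(6.4375)].
Sum ≈ -1.64018.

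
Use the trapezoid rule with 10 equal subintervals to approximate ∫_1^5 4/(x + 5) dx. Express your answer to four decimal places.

Δx = (5 − 1)/10 = 0.4.
f(1) = 2/3, f(1.4) = 0.625, f(1.8) = 10/17, f(2.2) = 5/9, f(2.6) = 10/19, f(3) = 0.5, f(3.4) = 10/21, f(3.8) = 5/11, f(4.2) = 10/23, f(4.6) = 5/12, f(5) = 0.4.
T_10 = (Δx/2)·[f(x_0) + 2f(x_1) + ... + 2f(x_{9}) + f(x_10)].
Sum ≈ 2.0443.

2.0443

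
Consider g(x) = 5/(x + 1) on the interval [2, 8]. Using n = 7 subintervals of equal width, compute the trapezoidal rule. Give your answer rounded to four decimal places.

Δx = (8 − 2)/7 = 6/7.
g(2) = 5/3, g(20/7) = 35/27, g(26/7) = 35/33, g(32/7) = 35/39, g(38/7) = 7/9, g(44/7) = 35/51, g(50/7) = 35/57, g(8) = 5/9.
T_7 = (Δx/2)·[g(x_0) + 2g(x_1) + ... + 2g(x_{6}) + g(x_7)].
Sum ≈ 5.5230.

5.5230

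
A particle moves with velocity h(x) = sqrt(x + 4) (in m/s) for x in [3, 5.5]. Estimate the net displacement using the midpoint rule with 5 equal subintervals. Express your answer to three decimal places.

Δx = (5.5 − 3)/5 = 0.5.
Midpoints: 3.25, 3.75, 4.25, 4.75, 5.25.
h(3.25) ≈ 2.693, h(3.75) ≈ 2.784, h(4.25) ≈ 2.872, h(4.75) ≈ 2.958, h(5.25) ≈ 3.041.
Sum = Δx · [h(3.25) + h(3.75) + h(4.25) + h(4.75) + h(5.25)].
Sum ≈ 7.174.

7.174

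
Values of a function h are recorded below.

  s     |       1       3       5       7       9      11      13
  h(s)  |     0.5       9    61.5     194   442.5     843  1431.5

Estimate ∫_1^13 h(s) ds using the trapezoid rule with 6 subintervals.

4532

Δs = 2.
T_6 = (2/2)·[0.5 + 2·9 + 2·61.5 + 2·194 + 2·442.5 + 2·843 + 1431.5] = 4532.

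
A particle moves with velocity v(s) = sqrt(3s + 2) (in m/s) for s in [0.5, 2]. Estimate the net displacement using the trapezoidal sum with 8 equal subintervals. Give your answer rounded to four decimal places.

3.5724

Δs = (2 − 0.5)/8 = 0.1875.
v(0.5) ≈ 1.8708, v(0.6875) ≈ 2.0156, v(0.875) ≈ 2.1506, v(1.0625) ≈ 2.2776, v(1.25) ≈ 2.3979, v(1.4375) ≈ 2.5125, v(1.625) ≈ 2.6220, v(1.8125) ≈ 2.7272, v(2) ≈ 2.8284.
T_8 = (Δs/2)·[v(s_0) + 2v(s_1) + ... + 2v(s_{7}) + v(s_8)].
Sum ≈ 3.5724.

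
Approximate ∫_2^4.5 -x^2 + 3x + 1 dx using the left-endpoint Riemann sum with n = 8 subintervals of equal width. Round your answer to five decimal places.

Δx = (4.5 − 2)/8 = 0.3125.
Left endpoints: 2, 2.3125, 2.625, 2.9375, 3.25, 3.5625, 3.875, 4.1875.
f(2) = 3, f(2.3125) = 2.58984375, f(2.625) = 1.984375, f(2.9375) = 1.18359375, f(3.25) = 0.1875, f(3.5625) = -1.00390625, f(3.875) = -2.390625, f(4.1875) = -3.97265625.
Sum = Δx · [f(2) + f(2.3125) + f(2.625) + ...].
Sum ≈ 0.49316.

0.49316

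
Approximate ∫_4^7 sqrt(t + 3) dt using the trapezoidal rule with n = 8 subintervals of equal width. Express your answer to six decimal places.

Δt = (7 − 4)/8 = 0.375.
f(4) ≈ 2.645751, f(4.375) ≈ 2.715695, f(4.75) ≈ 2.783882, f(5.125) ≈ 2.850439, f(5.5) ≈ 2.915476, f(5.875) ≈ 2.979094, f(6.25) ≈ 3.041381, f(6.625) ≈ 3.102418, f(7) ≈ 3.162278.
T_8 = (Δt/2)·[f(t_0) + 2f(t_1) + ... + 2f(t_{7}) + f(t_8)].
Sum ≈ 8.734650.

8.734650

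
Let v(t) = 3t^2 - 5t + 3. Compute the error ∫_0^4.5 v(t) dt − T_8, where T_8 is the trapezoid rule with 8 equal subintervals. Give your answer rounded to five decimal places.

-0.71191

Exact integral: ∫_0^4.5 v(t) dt = 54.
T_8 ≈ 54.7119141.
Error ≈ 54 − 54.7119141 ≈ -0.71191.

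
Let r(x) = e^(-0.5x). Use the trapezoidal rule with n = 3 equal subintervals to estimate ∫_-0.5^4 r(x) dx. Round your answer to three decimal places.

Δx = (4 − (-0.5))/3 = 1.5.
r(-0.5) ≈ 1.284, r(1) ≈ 0.607, r(2.5) ≈ 0.287, r(4) ≈ 0.135.
T_3 = (Δx/2)·[r(x_0) + 2r(x_1) + 2r(x_2) + r(x_3)].
Sum ≈ 2.404.

2.404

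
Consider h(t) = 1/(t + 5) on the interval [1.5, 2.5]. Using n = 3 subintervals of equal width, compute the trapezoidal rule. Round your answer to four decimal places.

Δt = (2.5 − 1.5)/3 = 1/3.
h(1.5) = 2/13, h(11/6) = 6/41, h(13/6) = 6/43, h(2.5) = 2/15.
T_3 = (Δt/2)·[h(t_0) + 2h(t_1) + 2h(t_2) + h(t_3)].
Sum ≈ 0.1432.

0.1432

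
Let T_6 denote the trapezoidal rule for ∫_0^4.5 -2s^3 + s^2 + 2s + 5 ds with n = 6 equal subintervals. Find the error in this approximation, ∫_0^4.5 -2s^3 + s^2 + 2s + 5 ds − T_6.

Exact integral: ∫_0^4.5 f(s) ds = -131.90625.
T_6 = -137.1796875.
Error = -131.90625 − (-137.1796875) = 5.2734375.

5.2734375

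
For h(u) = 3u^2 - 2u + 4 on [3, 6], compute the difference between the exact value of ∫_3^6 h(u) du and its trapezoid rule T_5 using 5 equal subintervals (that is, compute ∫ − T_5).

Exact integral: ∫_3^6 h(u) du = 174.
T_5 = 174.54.
Error = 174 − 174.54 = -0.54.

-0.54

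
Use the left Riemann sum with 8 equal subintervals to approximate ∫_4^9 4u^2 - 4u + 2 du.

Δu = (9 − 4)/8 = 0.625.
Left endpoints: 4, 4.625, 5.25, 5.875, 6.5, 7.125, 7.75, 8.375.
f(4) = 50, f(4.625) = 69.0625, f(5.25) = 91.25, f(5.875) = 116.5625, f(6.5) = 145, f(7.125) = 176.5625, f(7.75) = 211.25, f(8.375) = 249.0625.
Sum = Δu · [f(4) + f(4.625) + f(5.25) + ...].
Sum = 692.96875.

692.96875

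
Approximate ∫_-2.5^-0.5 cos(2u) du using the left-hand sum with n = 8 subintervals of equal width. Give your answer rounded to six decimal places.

-0.913445

Δu = (-0.5 − (-2.5))/8 = 0.25.
Left endpoints: -2.5, -2.25, -2, -1.75, -1.5, -1.25, -1, -0.75.
f(-2.5) ≈ 0.283662, f(-2.25) ≈ -0.210796, f(-2) ≈ -0.653644, f(-1.75) ≈ -0.936457, f(-1.5) ≈ -0.989992, f(-1.25) ≈ -0.801144, f(-1) ≈ -0.416147, f(-0.75) ≈ 0.070737.
Sum = Δu · [f(-2.5) + f(-2.25) + f(-2) + ...].
Sum ≈ -0.913445.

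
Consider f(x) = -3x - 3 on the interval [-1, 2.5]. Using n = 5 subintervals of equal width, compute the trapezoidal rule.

-18.375

Δx = (2.5 − (-1))/5 = 0.7.
f(-1) = 0, f(-0.3) = -2.1, f(0.4) = -4.2, f(1.1) = -6.3, f(1.8) = -8.4, f(2.5) = -10.5.
T_5 = (Δx/2)·[f(x_0) + 2f(x_1) + ... + 2f(x_{4}) + f(x_5)].
Sum = -18.375.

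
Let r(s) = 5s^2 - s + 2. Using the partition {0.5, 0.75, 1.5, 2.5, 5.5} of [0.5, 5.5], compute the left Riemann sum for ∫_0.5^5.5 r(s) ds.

Subinterval widths: 0.25, 0.75, 1, 3.
Left endpoints: 0.5, 0.75, 1.5, 2.5.
r(0.5) = 2.75, r(0.75) = 4.0625, r(1.5) = 11.75, r(2.5) = 30.75.
Sum = Σ Δs_i · r(s_i).
Sum = 107.734375.

107.734375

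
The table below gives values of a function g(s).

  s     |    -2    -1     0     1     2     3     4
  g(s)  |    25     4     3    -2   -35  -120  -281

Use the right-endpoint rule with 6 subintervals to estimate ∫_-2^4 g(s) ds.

-431

Δs = 1.
Sum = 1·[4 + 3 + (-2) + (-35) + (-120) + (-281)] = -431.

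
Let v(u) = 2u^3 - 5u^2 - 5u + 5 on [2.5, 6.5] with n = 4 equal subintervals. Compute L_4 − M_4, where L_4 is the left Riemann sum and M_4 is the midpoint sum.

L_4 = 227.
M_4 = 364.
L_4 − M_4 = -137.

-137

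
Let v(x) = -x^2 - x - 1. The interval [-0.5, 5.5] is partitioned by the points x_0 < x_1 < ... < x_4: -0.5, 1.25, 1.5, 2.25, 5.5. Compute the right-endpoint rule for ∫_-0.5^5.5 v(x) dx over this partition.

Subinterval widths: 1.75, 0.25, 0.75, 3.25.
Right endpoints: 1.25, 1.5, 2.25, 5.5.
v(1.25) = -3.8125, v(1.5) = -4.75, v(2.25) = -8.3125, v(5.5) = -36.75.
Sum = Σ Δx_i · v(x_i).
Sum = -133.53125.

-133.53125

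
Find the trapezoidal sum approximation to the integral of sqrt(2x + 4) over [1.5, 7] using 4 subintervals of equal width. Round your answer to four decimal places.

19.2601

Δx = (7 − 1.5)/4 = 1.375.
f(1.5) ≈ 2.6458, f(2.875) ≈ 3.1225, f(4.25) ≈ 3.5355, f(5.625) ≈ 3.9051, f(7) ≈ 4.2426.
T_4 = (Δx/2)·[f(x_0) + 2f(x_1) + 2f(x_2) + 2f(x_3) + f(x_4)].
Sum ≈ 19.2601.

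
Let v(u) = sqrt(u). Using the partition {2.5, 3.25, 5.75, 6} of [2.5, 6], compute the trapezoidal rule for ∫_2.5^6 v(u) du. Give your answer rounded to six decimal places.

7.125758

Subinterval widths: 0.75, 2.5, 0.25.
v(2.5) ≈ 1.581139, v(3.25) ≈ 1.802776, v(5.75) ≈ 2.397916, v(6) ≈ 2.449490.
On each subinterval the trapezoid contributes (Δu_i/2)·[v(u_{i-1}) + v(u_i)].
Sum ≈ 7.125758.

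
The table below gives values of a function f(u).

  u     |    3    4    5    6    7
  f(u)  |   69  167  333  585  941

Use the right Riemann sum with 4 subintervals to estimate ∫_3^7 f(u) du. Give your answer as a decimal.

Δu = 1.
Sum = 1·[167 + 333 + 585 + 941] = 2026.

2026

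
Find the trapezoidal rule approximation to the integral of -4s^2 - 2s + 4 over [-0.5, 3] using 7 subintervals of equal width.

-31.5

Δs = (3 − (-0.5))/7 = 0.5.
f(-0.5) = 4, f(0) = 4, f(0.5) = 2, f(1) = -2, f(1.5) = -8, f(2) = -16, f(2.5) = -26, f(3) = -38.
T_7 = (Δs/2)·[f(s_0) + 2f(s_1) + ... + 2f(s_{6}) + f(s_7)].
Sum = -31.5.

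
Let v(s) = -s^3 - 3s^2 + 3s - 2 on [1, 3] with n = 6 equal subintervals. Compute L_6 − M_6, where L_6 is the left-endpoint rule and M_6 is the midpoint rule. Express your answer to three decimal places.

6.833

L_6 = -31.
M_6 ≈ -37.83333.
L_6 − M_6 ≈ 6.833.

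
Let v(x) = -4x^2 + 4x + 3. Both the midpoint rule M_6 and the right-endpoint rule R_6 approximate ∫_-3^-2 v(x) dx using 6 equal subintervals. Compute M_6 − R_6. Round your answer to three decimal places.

M_6 ≈ -32.32407.
R_6 ≈ -30.35185.
M_6 − R_6 ≈ -1.972.

-1.972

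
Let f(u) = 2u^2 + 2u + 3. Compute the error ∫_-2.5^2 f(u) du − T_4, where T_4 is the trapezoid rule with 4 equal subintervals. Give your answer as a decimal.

Exact integral: ∫_-2.5^2 f(u) du = 27.
T_4 = 28.8984375.
Error = 27 − 28.8984375 = -1.8984375.

-1.8984375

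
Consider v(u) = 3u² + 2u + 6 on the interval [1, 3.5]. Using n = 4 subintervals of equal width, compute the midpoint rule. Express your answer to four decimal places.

Δu = (3.5 − 1)/4 = 0.625.
Midpoints: 1.3125, 1.9375, 2.5625, 3.1875.
v(1.3125) = 13.79296875, v(1.9375) = 21.13671875, v(2.5625) = 30.82421875, v(3.1875) = 42.85546875.
Sum = Δu · [v(1.3125) + v(1.9375) + v(2.5625) + v(3.1875)].
Sum ≈ 67.8809.

67.8809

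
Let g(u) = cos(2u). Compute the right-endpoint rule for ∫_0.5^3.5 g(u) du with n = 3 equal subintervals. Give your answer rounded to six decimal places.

0.047572

Δu = (3.5 − 0.5)/3 = 1.
Right endpoints: 1.5, 2.5, 3.5.
g(1.5) ≈ -0.989992, g(2.5) ≈ 0.283662, g(3.5) ≈ 0.753902.
Sum = Δu · [g(1.5) + g(2.5) + g(3.5)].
Sum ≈ 0.047572.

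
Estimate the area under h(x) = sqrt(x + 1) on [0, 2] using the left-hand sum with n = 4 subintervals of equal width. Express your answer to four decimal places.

2.6100

Δx = (2 − 0)/4 = 0.5.
Left endpoints: 0, 0.5, 1, 1.5.
h(0) ≈ 1.0000, h(0.5) ≈ 1.2247, h(1) ≈ 1.4142, h(1.5) ≈ 1.5811.
Sum = Δx · [h(0) + h(0.5) + h(1) + h(1.5)].
Sum ≈ 2.6100.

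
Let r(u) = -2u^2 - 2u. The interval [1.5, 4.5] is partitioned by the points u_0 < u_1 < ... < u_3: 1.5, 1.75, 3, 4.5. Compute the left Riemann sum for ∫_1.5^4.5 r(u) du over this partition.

-49.90625

Subinterval widths: 0.25, 1.25, 1.5.
Left endpoints: 1.5, 1.75, 3.
r(1.5) = -7.5, r(1.75) = -9.625, r(3) = -24.
Sum = Σ Δu_i · r(u_i).
Sum = -49.90625.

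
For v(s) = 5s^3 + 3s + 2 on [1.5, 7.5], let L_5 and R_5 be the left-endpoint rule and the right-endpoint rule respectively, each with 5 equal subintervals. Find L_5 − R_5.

-2532.6

L_5 = 2872.65.
R_5 = 5405.25.
L_5 − R_5 = -2532.6.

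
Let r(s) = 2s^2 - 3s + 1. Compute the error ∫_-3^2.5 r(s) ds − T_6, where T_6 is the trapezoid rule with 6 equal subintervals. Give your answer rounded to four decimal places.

-1.5405

Exact integral: ∫_-3^2.5 r(s) ds ≈ 38.041667.
T_6 ≈ 39.582176.
Error ≈ 38.041667 − 39.582176 ≈ -1.5405.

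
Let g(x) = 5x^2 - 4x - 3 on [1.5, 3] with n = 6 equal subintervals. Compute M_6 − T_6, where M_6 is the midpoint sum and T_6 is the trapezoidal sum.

-0.1171875

M_6 = 21.3359375.
T_6 = 21.453125.
M_6 − T_6 = -0.1171875.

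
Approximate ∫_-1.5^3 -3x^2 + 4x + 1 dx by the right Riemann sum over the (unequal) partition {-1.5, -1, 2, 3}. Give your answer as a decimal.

-26

Subinterval widths: 0.5, 3, 1.
Right endpoints: -1, 2, 3.
f(-1) = -6, f(2) = -3, f(3) = -14.
Sum = Σ Δx_i · f(x_i).
Sum = -26.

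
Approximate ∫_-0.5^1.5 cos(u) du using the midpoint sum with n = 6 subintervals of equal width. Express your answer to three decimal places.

1.484

Δu = (1.5 − (-0.5))/6 = 1/3.
Midpoints: -1/3, 0, 1/3, 2/3, 1, 4/3.
f(-1/3) ≈ 0.945, f(0) ≈ 1.000, f(1/3) ≈ 0.945, f(2/3) ≈ 0.786, f(1) ≈ 0.540, f(4/3) ≈ 0.235.
Sum = Δu · [f(-1/3) + f(0) + f(1/3) + ...].
Sum ≈ 1.484.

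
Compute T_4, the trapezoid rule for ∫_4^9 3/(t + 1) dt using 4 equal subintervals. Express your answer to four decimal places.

Δt = (9 − 4)/4 = 1.25.
f(4) = 0.6, f(5.25) = 0.48, f(6.5) = 0.4, f(7.75) = 12/35, f(9) = 0.3.
T_4 = (Δt/2)·[f(t_0) + 2f(t_1) + 2f(t_2) + 2f(t_3) + f(t_4)].
Sum ≈ 2.0911.

2.0911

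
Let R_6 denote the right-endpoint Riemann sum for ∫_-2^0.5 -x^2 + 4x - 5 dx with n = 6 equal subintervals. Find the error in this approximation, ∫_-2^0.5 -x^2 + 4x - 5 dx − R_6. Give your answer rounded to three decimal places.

Exact integral: ∫_-2^0.5 f(x) dx ≈ -22.70833.
R_6 ≈ -19.91609.
Error ≈ -22.70833 − (-19.91609) ≈ -2.792.

-2.792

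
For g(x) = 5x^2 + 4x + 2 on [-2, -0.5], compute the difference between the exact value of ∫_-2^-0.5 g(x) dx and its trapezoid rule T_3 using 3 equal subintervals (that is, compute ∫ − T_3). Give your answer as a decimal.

-0.3125

Exact integral: ∫_-2^-0.5 g(x) dx = 8.625.
T_3 = 8.9375.
Error = 8.625 − 8.9375 = -0.3125.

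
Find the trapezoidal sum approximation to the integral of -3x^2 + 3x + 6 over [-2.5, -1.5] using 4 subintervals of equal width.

Δx = (-1.5 − (-2.5))/4 = 0.25.
f(-2.5) = -20.25, f(-2.25) = -15.9375, f(-2) = -12, f(-1.75) = -8.4375, f(-1.5) = -5.25.
T_4 = (Δx/2)·[f(x_0) + 2f(x_1) + 2f(x_2) + 2f(x_3) + f(x_4)].
Sum = -12.28125.

-12.28125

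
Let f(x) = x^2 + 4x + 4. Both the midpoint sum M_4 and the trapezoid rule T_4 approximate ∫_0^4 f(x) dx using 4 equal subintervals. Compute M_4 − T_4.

-1

M_4 = 69.
T_4 = 70.
M_4 − T_4 = -1.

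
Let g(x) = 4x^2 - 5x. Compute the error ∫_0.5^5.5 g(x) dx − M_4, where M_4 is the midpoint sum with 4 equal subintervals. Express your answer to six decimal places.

Exact integral: ∫_0.5^5.5 g(x) dx ≈ 146.66666667.
M_4 = 144.0625.
Error ≈ 146.66666667 − 144.0625 ≈ 2.604167.

2.604167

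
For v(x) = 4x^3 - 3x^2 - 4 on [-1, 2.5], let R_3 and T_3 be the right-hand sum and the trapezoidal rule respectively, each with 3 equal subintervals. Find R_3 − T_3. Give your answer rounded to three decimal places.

29.604

R_3 ≈ 41.80556.
T_3 ≈ 12.20139.
R_3 − T_3 ≈ 29.604.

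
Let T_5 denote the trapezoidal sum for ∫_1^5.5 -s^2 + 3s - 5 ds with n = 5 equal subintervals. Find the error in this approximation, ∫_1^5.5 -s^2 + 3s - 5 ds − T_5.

0.6075

Exact integral: ∫_1^5.5 f(s) ds = -33.75.
T_5 = -34.3575.
Error = -33.75 − (-34.3575) = 0.6075.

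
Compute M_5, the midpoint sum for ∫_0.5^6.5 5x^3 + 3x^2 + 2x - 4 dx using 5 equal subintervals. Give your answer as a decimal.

2483.79

Δx = (6.5 − 0.5)/5 = 1.2.
Midpoints: 1.1, 2.3, 3.5, 4.7, 5.9.
f(1.1) = 8.485, f(2.3) = 77.305, f(3.5) = 254.125, f(4.7) = 590.785, f(5.9) = 1139.125.
Sum = Δx · [f(1.1) + f(2.3) + f(3.5) + f(4.7) + f(5.9)].
Sum = 2483.79.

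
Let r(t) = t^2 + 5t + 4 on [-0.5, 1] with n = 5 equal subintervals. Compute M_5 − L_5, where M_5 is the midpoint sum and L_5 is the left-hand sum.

M_5 = 8.23875.
L_5 = 7.035.
M_5 − L_5 = 1.20375.

1.20375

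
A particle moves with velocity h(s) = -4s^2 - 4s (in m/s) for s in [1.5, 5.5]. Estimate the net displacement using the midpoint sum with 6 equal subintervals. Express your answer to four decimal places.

-272.7407

Δs = (5.5 − 1.5)/6 = 2/3.
Midpoints: 11/6, 2.5, 19/6, 23/6, 4.5, 31/6.
h(11/6) = -187/9, h(2.5) = -35, h(19/6) = -475/9, h(23/6) = -667/9, h(4.5) = -99, h(31/6) = -1147/9.
Sum = Δs · [h(11/6) + h(2.5) + h(19/6) + ...].
Sum ≈ -272.7407.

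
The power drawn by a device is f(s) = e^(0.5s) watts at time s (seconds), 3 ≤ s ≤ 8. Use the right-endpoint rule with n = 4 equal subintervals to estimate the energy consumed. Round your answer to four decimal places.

Δs = (8 − 3)/4 = 1.25.
Right endpoints: 4.25, 5.5, 6.75, 8.
f(4.25) ≈ 8.3729, f(5.5) ≈ 15.6426, f(6.75) ≈ 29.2243, f(8) ≈ 54.5982.
Sum = Δs · [f(4.25) + f(5.5) + f(6.75) + f(8)].
Sum ≈ 134.7975.

134.7975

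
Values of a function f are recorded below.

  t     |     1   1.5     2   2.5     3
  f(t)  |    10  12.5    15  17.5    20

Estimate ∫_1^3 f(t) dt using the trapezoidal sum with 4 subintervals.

Δt = 0.5.
T_4 = (0.5/2)·[10 + 2·12.5 + 2·15 + 2·17.5 + 20] = 30.

30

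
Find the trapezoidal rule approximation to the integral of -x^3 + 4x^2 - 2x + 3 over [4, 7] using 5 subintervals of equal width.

-190.5

Δx = (7 − 4)/5 = 0.6.
f(4) = -5, f(4.6) = -18.896, f(5.2) = -39.848, f(5.8) = -69.152, f(6.4) = -108.104, f(7) = -158.
T_5 = (Δx/2)·[f(x_0) + 2f(x_1) + ... + 2f(x_{4}) + f(x_5)].
Sum = -190.5.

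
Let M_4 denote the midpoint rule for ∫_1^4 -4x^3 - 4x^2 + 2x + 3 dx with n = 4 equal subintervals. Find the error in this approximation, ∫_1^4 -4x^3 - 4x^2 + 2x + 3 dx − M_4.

Exact integral: ∫_1^4 f(x) dx = -315.
M_4 = -310.21875.
Error = -315 − (-310.21875) = -4.78125.

-4.78125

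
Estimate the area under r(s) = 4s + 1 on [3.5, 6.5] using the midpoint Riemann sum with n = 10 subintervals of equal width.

Δs = (6.5 − 3.5)/10 = 0.3.
Midpoints: 3.65, 3.95, 4.25, 4.55, 4.85, 5.15, 5.45, 5.75, 6.05, 6.35.
r(3.65) = 15.6, r(3.95) = 16.8, r(4.25) = 18, r(4.55) = 19.2, r(4.85) = 20.4, r(5.15) = 21.6, r(5.45) = 22.8, r(5.75) = 24, r(6.05) = 25.2, r(6.35) = 26.4.
Sum = Δs · [r(3.65) + r(3.95) + r(4.25) + ...].
Sum = 63.

63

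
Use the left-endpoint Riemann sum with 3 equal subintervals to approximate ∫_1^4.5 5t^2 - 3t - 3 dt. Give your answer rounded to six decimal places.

Δt = (4.5 − 1)/3 = 7/6.
Left endpoints: 1, 13/6, 10/3.
f(1) = -1, f(13/6) = 503/36, f(10/3) = 383/9.
Sum = Δt · [f(1) + f(13/6) + f(10/3)].
Sum ≈ 64.782407.

64.782407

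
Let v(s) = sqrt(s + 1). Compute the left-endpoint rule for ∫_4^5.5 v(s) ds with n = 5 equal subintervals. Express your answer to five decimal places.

3.54709

Δs = (5.5 − 4)/5 = 0.3.
Left endpoints: 4, 4.3, 4.6, 4.9, 5.2.
v(4) ≈ 2.23607, v(4.3) ≈ 2.30217, v(4.6) ≈ 2.36643, v(4.9) ≈ 2.42899, v(5.2) ≈ 2.48998.
Sum = Δs · [v(4) + v(4.3) + v(4.6) + v(4.9) + v(5.2)].
Sum ≈ 3.54709.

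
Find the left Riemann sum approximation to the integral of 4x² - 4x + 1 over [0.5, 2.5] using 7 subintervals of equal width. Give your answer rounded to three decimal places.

Δx = (2.5 − 0.5)/7 = 2/7.
Left endpoints: 0.5, 11/14, 15/14, 19/14, 23/14, 27/14, 31/14.
f(0.5) = 0, f(11/14) = 16/49, f(15/14) = 64/49, f(19/14) = 144/49, f(23/14) = 256/49, f(27/14) = 400/49, f(31/14) = 576/49.
Sum = Δx · [f(0.5) + f(11/14) + f(15/14) + ...].
Sum ≈ 8.490.

8.490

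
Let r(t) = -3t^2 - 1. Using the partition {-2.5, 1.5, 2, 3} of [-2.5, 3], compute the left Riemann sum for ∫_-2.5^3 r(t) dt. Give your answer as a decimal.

-95.875

Subinterval widths: 4, 0.5, 1.
Left endpoints: -2.5, 1.5, 2.
r(-2.5) = -19.75, r(1.5) = -7.75, r(2) = -13.
Sum = Σ Δt_i · r(t_i).
Sum = -95.875.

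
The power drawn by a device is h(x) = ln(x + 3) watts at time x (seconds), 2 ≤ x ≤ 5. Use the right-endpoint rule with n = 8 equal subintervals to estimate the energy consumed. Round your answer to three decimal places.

5.676

Δx = (5 − 2)/8 = 0.375.
Right endpoints: 2.375, 2.75, 3.125, 3.5, 3.875, 4.25, 4.625, 5.
h(2.375) ≈ 1.682, h(2.75) ≈ 1.749, h(3.125) ≈ 1.812, h(3.5) ≈ 1.872, h(3.875) ≈ 1.928, h(4.25) ≈ 1.981, h(4.625) ≈ 2.031, h(5) ≈ 2.079.
Sum = Δx · [h(2.375) + h(2.75) + h(3.125) + ...].
Sum ≈ 5.676.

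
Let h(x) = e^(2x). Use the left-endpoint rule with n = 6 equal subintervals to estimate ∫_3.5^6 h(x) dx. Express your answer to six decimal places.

51774.645797

Δx = (6 − 3.5)/6 = 5/12.
Left endpoints: 3.5, 47/12, 13/3, 4.75, 31/6, 67/12.
h(3.5) ≈ 1096.633158, h(47/12) ≈ 2523.326459, h(13/3) ≈ 5806.113346, h(4.75) ≈ 13359.726830, h(31/6) ≈ 30740.409344, h(67/12) ≈ 70732.940777.
Sum = Δx · [h(3.5) + h(47/12) + h(13/3) + ...].
Sum ≈ 51774.645797.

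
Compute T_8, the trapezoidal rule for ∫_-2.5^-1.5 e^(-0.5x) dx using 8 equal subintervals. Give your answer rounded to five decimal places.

Δx = (-1.5 − (-2.5))/8 = 0.125.
f(-2.5) ≈ 3.49034, f(-2.375) ≈ 3.27887, f(-2.25) ≈ 3.08022, f(-2.125) ≈ 2.89360, f(-2) ≈ 2.71828, f(-1.875) ≈ 2.55359, f(-1.75) ≈ 2.39888, f(-1.625) ≈ 2.25353, f(-1.5) ≈ 2.11700.
T_8 = (Δx/2)·[f(x_0) + 2f(x_1) + ... + 2f(x_{7}) + f(x_8)].
Sum ≈ 2.74758.

2.74758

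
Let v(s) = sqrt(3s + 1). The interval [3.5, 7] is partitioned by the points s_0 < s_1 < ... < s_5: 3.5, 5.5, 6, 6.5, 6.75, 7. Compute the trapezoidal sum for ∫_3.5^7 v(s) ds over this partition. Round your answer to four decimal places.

Subinterval widths: 2, 0.5, 0.5, 0.25, 0.25.
v(3.5) ≈ 3.3912, v(5.5) ≈ 4.1833, v(6) ≈ 4.3589, v(6.5) ≈ 4.5277, v(6.75) ≈ 4.6098, v(7) ≈ 4.6904.
On each subinterval the trapezoid contributes (Δs_i/2)·[v(s_{i-1}) + v(s_i)].
Sum ≈ 14.2364.

14.2364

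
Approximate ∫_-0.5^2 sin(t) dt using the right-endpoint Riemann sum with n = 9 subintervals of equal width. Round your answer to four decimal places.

Δt = (2 − (-0.5))/9 = 5/18.
Right endpoints: -2/9, 1/18, 1/3, 11/18, 8/9, 7/6, 13/9, 31/18, 2.
f(-2/9) ≈ -0.2204, f(1/18) ≈ 0.0555, f(1/3) ≈ 0.3272, f(11/18) ≈ 0.5738, f(8/9) ≈ 0.7764, f(7/6) ≈ 0.9194, f(13/9) ≈ 0.9920, f(31/18) ≈ 0.9886, f(2) ≈ 0.9093.
Sum = Δt · [f(-2/9) + f(1/18) + f(1/3) + ...].
Sum ≈ 1.4783.

1.4783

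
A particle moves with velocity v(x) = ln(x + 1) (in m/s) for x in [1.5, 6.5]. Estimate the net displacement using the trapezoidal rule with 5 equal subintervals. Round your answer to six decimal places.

7.798988

Δx = (6.5 − 1.5)/5 = 1.
v(1.5) ≈ 0.916291, v(2.5) ≈ 1.252763, v(3.5) ≈ 1.504077, v(4.5) ≈ 1.704748, v(5.5) ≈ 1.871802, v(6.5) ≈ 2.014903.
T_5 = (Δx/2)·[v(x_0) + 2v(x_1) + ... + 2v(x_{4}) + v(x_5)].
Sum ≈ 7.798988.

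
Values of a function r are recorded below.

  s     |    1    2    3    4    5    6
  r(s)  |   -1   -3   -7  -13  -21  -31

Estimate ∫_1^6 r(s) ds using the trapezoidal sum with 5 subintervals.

Δs = 1.
T_5 = (1/2)·[(-1) + 2·(-3) + 2·(-7) + 2·(-13) + 2·(-21) + (-31)] = -60.

-60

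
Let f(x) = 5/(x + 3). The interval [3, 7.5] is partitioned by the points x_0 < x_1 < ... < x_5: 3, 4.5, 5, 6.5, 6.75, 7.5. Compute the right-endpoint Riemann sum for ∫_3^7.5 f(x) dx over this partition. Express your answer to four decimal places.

2.5873

Subinterval widths: 1.5, 0.5, 1.5, 0.25, 0.75.
Right endpoints: 4.5, 5, 6.5, 6.75, 7.5.
f(4.5) = 2/3, f(5) = 0.625, f(6.5) = 10/19, f(6.75) = 20/39, f(7.5) = 10/21.
Sum = Σ Δx_i · f(x_i).
Sum ≈ 2.5873.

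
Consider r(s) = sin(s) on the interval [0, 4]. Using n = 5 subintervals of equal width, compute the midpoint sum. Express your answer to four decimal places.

Δs = (4 − 0)/5 = 0.8.
Midpoints: 0.4, 1.2, 2, 2.8, 3.6.
r(0.4) ≈ 0.3894, r(1.2) ≈ 0.9320, r(2) ≈ 0.9093, r(2.8) ≈ 0.3350, r(3.6) ≈ -0.4425.
Sum = Δs · [r(0.4) + r(1.2) + r(2) + r(2.8) + r(3.6)].
Sum ≈ 1.6986.

1.6986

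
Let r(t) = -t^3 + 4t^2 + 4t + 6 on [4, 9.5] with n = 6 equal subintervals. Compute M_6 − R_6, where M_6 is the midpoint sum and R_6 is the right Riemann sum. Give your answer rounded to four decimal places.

M_6 ≈ -726.673973.
R_6 ≈ -962.870804.
M_6 − R_6 ≈ 236.1968.

236.1968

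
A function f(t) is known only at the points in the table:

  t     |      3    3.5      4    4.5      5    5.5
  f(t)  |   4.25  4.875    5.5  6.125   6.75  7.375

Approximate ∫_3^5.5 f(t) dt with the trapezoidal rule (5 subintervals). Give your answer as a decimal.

Δt = 0.5.
T_5 = (0.5/2)·[4.25 + 2·4.875 + 2·5.5 + 2·6.125 + 2·6.75 + 7.375] = 14.53125.

14.53125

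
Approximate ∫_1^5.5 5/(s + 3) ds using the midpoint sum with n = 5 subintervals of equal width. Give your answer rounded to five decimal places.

Δs = (5.5 − 1)/5 = 0.9.
Midpoints: 1.45, 2.35, 3.25, 4.15, 5.05.
f(1.45) = 100/89, f(2.35) = 100/107, f(3.25) = 0.8, f(4.15) = 100/143, f(5.05) = 100/161.
Sum = Δs · [f(1.45) + f(2.35) + f(3.25) + f(4.15) + f(5.05)].
Sum ≈ 3.76073.

3.76073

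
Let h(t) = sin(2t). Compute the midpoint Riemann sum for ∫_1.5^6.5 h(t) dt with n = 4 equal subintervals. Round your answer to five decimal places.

Δt = (6.5 − 1.5)/4 = 1.25.
Midpoints: 2.125, 3.375, 4.625, 5.875.
h(2.125) ≈ -0.89499, h(3.375) ≈ 0.45004, h(4.625) ≈ 0.17389, h(5.875) ≈ -0.72866.
Sum = Δt · [h(2.125) + h(3.375) + h(4.625) + h(5.875)].
Sum ≈ -1.24965.

-1.24965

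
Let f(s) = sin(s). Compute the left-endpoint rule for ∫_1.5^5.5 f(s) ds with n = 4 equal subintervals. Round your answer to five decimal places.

Δs = (5.5 − 1.5)/4 = 1.
Left endpoints: 1.5, 2.5, 3.5, 4.5.
f(1.5) ≈ 0.99749, f(2.5) ≈ 0.59847, f(3.5) ≈ -0.35078, f(4.5) ≈ -0.97753.
Sum = Δs · [f(1.5) + f(2.5) + f(3.5) + f(4.5)].
Sum ≈ 0.26765.

0.26765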